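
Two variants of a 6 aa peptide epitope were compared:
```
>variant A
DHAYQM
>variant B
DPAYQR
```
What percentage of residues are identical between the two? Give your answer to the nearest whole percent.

67%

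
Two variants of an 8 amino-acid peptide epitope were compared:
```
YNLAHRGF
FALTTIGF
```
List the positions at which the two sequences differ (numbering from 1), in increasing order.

Scanning 1-based: 1: Y/F; 2: N/A; 4: A/T; 5: H/T; 6: R/I.

1, 2, 4, 5, 6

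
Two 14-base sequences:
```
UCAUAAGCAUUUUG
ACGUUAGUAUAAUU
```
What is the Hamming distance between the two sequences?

7

The sequences differ at positions 1, 3, 5, 8, 11, 12, 14 (1-based) — 7 in total.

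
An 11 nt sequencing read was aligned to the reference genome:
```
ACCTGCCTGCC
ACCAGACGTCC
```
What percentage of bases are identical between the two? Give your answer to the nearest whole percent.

Mismatches at positions 4, 6, 8, 9 (1-based): 4 of 11.
Identical positions: 7/11 = 63.64% → 64%.

64%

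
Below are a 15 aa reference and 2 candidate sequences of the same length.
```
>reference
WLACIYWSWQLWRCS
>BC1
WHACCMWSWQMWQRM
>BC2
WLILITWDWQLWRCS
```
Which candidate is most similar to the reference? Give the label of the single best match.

BC2

Hamming distances to reference — BC1: 7; BC2: 4.
Smallest is BC2 with 4 mismatches.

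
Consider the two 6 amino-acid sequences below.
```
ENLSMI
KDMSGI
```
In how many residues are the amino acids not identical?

4

Comparing position by position, 4 residues differ: 1 (E/K), 2 (N/D), 3 (L/M), 5 (M/G).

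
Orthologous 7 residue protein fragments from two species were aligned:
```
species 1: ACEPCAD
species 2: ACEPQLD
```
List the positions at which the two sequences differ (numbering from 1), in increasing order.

Differences at position 5 (C→Q), position 6 (A→L).

5, 6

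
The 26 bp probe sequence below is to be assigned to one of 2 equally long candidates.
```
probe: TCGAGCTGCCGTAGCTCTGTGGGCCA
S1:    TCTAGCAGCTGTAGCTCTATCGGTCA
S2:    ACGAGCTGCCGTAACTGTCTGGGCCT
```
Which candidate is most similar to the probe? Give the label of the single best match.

S1 differs at 6 bases; S2 differs at 5 bases. The closest is S2.

S2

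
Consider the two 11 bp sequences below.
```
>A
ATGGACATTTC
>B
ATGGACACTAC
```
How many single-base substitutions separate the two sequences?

The sequences differ at positions 8, 10 (1-based) — 2 in total.

2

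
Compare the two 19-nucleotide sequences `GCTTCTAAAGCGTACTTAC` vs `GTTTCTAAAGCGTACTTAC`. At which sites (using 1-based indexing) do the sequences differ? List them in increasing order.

Differences at site 2 (C→T).

2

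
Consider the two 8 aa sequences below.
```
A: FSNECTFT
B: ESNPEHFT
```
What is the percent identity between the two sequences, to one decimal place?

Mismatches at positions 1, 4, 5, 6 (1-based): 4 of 8.
Identical positions: 4/8 = 50% → 50.0%.

50.0%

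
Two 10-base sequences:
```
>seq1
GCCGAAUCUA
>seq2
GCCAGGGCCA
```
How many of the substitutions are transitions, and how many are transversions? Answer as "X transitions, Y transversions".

Transitions (purine↔purine or pyrimidine↔pyrimidine): 4 G→A, 5 A→G, 6 A→G, 9 U→C.
Transversions (purine↔pyrimidine): 7 U→G.

4 transitions, 1 transversion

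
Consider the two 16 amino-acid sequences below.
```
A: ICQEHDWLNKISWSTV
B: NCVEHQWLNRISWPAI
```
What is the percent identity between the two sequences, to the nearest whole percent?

56%

Mismatches at positions 1, 3, 6, 10, 14, 15, 16 (1-based): 7 of 16.
Identical positions: 9/16 = 56.25% → 56%.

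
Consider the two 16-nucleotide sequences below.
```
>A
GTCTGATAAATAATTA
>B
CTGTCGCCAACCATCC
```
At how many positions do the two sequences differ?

The sequences differ at positions 1, 3, 5, 6, 7, 8, 11, 12, 15, 16 (1-based) — 10 in total.

10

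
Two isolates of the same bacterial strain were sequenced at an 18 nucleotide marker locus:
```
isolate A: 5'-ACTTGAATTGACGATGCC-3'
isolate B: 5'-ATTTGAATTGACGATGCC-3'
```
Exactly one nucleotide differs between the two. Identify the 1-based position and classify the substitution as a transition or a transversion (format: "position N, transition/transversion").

Position 2 changes C→T. C is a pyrimidine and T is a pyrimidine, so this is a transition.

position 2, transition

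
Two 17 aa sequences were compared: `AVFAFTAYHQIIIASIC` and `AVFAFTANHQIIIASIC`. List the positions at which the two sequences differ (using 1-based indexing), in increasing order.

Differences at position 8 (Y→N).

8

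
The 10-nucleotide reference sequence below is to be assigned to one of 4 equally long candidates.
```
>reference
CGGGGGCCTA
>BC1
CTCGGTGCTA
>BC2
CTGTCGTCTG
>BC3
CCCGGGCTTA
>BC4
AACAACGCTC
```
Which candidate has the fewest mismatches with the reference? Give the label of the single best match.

BC3

Hamming distances to reference — BC1: 4; BC2: 5; BC3: 3; BC4: 8.
Smallest is BC3 with 3 mismatches.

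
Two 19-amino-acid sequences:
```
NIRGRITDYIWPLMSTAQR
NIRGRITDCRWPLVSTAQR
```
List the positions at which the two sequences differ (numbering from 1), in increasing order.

9, 10, 14

Scanning 1-based: 9: Y/C; 10: I/R; 14: M/V.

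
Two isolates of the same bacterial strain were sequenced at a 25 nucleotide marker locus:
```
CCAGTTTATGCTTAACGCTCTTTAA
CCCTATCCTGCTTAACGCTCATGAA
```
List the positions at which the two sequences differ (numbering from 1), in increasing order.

3, 4, 5, 7, 8, 21, 23

Differences at position 3 (A→C), position 4 (G→T), position 5 (T→A), position 7 (T→C), position 8 (A→C), position 21 (T→A), position 23 (T→G).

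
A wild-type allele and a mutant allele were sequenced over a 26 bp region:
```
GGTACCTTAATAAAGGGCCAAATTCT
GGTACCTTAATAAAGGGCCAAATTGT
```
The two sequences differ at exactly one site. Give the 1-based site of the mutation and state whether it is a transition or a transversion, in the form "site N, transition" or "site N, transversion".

site 25, transversion

Site 25 changes C→G. C is a pyrimidine and G is a purine, so this is a transversion.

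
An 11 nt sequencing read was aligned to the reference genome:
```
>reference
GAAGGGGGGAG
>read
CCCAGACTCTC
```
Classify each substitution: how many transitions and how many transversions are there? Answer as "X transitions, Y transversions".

Transitions (purine↔purine or pyrimidine↔pyrimidine): 4 G→A, 6 G→A.
Transversions (purine↔pyrimidine): 1 G→C, 2 A→C, 3 A→C, 7 G→C, 8 G→T, 9 G→C, 10 A→T, 11 G→C.

2 transitions, 8 transversions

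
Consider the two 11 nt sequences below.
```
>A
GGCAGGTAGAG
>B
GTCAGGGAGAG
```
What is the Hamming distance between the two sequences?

2

Comparing position by position, 2 sites differ: 2 (G/T), 7 (T/G).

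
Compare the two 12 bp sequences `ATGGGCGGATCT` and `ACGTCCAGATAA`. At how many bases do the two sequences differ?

6

Comparing position by position, 6 bases differ: 2 (T/C), 4 (G/T), 5 (G/C), 7 (G/A), 11 (C/A), 12 (T/A).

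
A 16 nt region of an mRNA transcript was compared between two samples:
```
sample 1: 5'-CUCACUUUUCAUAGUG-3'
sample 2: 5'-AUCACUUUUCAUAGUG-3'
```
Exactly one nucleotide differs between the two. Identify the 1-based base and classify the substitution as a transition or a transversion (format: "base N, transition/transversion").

base 1, transversion

The sequences differ only at base 1: C→A (pyrimidine→purine), a transversion.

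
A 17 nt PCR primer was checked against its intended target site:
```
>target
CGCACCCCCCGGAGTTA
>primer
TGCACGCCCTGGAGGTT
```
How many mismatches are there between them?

Comparing position by position, 5 bases differ: 1 (C/T), 6 (C/G), 10 (C/T), 15 (T/G), 17 (A/T).

5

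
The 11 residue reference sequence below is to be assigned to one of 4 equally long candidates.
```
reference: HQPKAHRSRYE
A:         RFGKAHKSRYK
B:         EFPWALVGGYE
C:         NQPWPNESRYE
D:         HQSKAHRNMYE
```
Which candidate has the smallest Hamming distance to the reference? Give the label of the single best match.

D

A differs at 5 residues; B differs at 7 residues; C differs at 5 residues; D differs at 3 residues. The closest is D.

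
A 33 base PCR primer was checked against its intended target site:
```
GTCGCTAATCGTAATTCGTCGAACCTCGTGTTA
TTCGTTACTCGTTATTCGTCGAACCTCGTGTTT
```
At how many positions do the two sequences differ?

Mismatches (1-based): position 1: G→T; position 5: C→T; position 8: A→C; position 13: A→T; position 33: A→T.

5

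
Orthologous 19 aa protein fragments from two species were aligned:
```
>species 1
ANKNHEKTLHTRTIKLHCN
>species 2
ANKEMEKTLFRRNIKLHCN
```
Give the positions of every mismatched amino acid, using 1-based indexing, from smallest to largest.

Differences at position 4 (N→E), position 5 (H→M), position 10 (H→F), position 11 (T→R), position 13 (T→N).

4, 5, 10, 11, 13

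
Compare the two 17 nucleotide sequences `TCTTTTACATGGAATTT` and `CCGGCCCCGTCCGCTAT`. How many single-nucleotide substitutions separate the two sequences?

The sequences differ at sites 1, 3, 4, 5, 6, 7, 9, 11, 12, 13, 14, 16 (1-based) — 12 in total.

12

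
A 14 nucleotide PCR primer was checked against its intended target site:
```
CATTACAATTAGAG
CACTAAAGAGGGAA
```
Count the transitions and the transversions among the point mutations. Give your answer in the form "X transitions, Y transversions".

Mismatches (1-based):
site 3: T→C (pyrimidine→pyrimidine, transition)
site 6: C→A (pyrimidine→purine, transversion)
site 8: A→G (purine→purine, transition)
site 9: T→A (pyrimidine→purine, transversion)
site 10: T→G (pyrimidine→purine, transversion)
site 11: A→G (purine→purine, transition)
site 14: G→A (purine→purine, transition)

4 transitions, 3 transversions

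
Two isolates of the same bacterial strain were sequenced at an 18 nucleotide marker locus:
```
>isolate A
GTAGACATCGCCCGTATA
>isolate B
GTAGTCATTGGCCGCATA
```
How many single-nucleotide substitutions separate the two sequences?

4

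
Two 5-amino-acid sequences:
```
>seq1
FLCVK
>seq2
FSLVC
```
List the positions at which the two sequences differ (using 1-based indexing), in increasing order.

2, 3, 5

Scanning 1-based: 2: L/S; 3: C/L; 5: K/C.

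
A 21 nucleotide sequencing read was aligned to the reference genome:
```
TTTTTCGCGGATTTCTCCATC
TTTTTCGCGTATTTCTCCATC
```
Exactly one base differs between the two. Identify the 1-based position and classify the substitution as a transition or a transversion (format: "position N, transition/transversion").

Position 10 changes G→T. G is a purine and T is a pyrimidine, so this is a transversion.

position 10, transversion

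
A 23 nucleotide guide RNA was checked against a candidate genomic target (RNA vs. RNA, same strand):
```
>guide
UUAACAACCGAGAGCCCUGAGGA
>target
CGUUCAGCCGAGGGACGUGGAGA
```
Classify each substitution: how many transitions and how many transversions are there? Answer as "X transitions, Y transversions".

5 transitions, 5 transversions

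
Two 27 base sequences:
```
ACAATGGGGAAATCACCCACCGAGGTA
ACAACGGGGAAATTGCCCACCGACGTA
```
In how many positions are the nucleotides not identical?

Comparing position by position, 4 positions differ: 5 (T/C), 14 (C/T), 15 (A/G), 24 (G/C).

4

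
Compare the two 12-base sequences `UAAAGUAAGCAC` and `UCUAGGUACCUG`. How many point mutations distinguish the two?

7

Mismatches (1-based): site 2: A→C; site 3: A→U; site 6: U→G; site 7: A→U; site 9: G→C; site 11: A→U; site 12: C→G.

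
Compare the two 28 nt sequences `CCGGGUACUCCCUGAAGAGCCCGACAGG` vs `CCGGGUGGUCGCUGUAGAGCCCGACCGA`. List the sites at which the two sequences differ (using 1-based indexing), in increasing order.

Scanning 1-based: 7: A/G; 8: C/G; 11: C/G; 15: A/U; 26: A/C; 28: G/A.

7, 8, 11, 15, 26, 28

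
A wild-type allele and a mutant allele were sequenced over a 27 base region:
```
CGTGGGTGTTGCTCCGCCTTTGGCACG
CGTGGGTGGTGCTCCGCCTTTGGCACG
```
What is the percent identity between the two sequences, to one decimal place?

96.3%

1 position differs (9), so 26 of 27 match: 26/27 = 96.3%.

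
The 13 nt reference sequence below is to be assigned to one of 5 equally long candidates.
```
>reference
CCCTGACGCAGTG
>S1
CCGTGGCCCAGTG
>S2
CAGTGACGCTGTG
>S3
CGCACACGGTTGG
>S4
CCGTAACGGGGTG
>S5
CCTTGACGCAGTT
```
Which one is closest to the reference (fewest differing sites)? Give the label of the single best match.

S5

S1 differs at 3 sites; S2 differs at 3 sites; S3 differs at 7 sites; S4 differs at 4 sites; S5 differs at 2 sites. The closest is S5.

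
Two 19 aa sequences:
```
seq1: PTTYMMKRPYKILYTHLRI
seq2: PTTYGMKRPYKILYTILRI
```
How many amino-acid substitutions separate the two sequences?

The sequences differ at positions 5, 16 (1-based) — 2 in total.

2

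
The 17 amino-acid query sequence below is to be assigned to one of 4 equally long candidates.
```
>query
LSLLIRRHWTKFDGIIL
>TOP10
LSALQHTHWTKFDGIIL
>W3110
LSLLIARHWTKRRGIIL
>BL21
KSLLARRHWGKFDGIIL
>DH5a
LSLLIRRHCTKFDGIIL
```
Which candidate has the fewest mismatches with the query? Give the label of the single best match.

DH5a

TOP10 differs at 4 positions; W3110 differs at 3 positions; BL21 differs at 3 positions; DH5a differs at 1 position. The closest is DH5a.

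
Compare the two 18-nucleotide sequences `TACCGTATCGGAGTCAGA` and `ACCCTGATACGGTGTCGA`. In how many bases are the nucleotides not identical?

Comparing position by position, 11 bases differ: 1 (T/A), 2 (A/C), 5 (G/T), 6 (T/G), 9 (C/A), 10 (G/C), 12 (A/G), 13 (G/T), 14 (T/G), 15 (C/T), 16 (A/C).

11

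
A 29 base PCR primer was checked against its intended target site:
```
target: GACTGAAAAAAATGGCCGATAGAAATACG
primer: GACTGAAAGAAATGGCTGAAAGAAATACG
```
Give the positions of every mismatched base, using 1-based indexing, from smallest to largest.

9, 17, 20

Scanning 1-based: 9: A/G; 17: C/T; 20: T/A.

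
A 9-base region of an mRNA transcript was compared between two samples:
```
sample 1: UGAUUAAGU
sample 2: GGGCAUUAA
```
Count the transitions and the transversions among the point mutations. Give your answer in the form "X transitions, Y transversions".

Transitions (purine↔purine or pyrimidine↔pyrimidine): 3 A→G, 4 U→C, 8 G→A.
Transversions (purine↔pyrimidine): 1 U→G, 5 U→A, 6 A→U, 7 A→U, 9 U→A.

3 transitions, 5 transversions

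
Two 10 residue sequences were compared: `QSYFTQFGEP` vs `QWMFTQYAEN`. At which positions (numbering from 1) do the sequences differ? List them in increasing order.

2, 3, 7, 8, 10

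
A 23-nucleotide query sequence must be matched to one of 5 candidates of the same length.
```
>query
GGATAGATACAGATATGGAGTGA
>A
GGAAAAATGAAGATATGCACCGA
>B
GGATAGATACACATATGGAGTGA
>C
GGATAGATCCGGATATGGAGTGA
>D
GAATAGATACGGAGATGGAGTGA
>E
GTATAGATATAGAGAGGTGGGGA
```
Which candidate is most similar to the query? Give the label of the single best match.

B

A differs at 7 sites; B differs at 1 site; C differs at 2 sites; D differs at 3 sites; E differs at 7 sites. The closest is B.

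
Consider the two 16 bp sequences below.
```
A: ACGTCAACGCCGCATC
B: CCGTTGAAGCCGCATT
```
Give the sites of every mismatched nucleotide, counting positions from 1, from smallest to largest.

Scanning 1-based: 1: A/C; 5: C/T; 6: A/G; 8: C/A; 16: C/T.

1, 5, 6, 8, 16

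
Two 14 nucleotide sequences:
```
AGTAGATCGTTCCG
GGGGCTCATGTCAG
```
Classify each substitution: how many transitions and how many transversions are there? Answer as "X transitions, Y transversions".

Transitions (purine↔purine or pyrimidine↔pyrimidine): 1 A→G, 4 A→G, 7 T→C.
Transversions (purine↔pyrimidine): 3 T→G, 5 G→C, 6 A→T, 8 C→A, 9 G→T, 10 T→G, 13 C→A.

3 transitions, 7 transversions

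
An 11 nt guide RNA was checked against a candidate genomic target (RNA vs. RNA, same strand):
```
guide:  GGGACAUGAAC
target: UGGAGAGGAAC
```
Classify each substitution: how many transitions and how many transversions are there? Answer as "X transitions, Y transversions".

0 transitions, 3 transversions

Mismatches (1-based):
position 1: G→U (purine→pyrimidine, transversion)
position 5: C→G (pyrimidine→purine, transversion)
position 7: U→G (pyrimidine→purine, transversion)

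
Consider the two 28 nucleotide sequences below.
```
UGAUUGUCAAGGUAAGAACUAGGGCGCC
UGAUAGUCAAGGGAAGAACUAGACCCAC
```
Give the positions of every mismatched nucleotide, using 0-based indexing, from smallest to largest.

Differences at position 4 (U→A), position 12 (U→G), position 22 (G→A), position 23 (G→C), position 25 (G→C), position 26 (C→A).

4, 12, 22, 23, 25, 26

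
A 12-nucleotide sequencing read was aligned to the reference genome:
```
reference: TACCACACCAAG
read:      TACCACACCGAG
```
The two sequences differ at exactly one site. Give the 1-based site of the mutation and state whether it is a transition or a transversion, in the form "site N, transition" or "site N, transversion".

site 10, transition

Site 10 changes A→G. A is a purine and G is a purine, so this is a transition.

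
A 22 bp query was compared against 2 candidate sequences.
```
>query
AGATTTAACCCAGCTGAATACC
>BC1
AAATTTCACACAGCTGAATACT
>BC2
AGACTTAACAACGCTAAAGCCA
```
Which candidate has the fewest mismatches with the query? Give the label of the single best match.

BC1

BC1 differs at 4 positions; BC2 differs at 8 positions. The closest is BC1.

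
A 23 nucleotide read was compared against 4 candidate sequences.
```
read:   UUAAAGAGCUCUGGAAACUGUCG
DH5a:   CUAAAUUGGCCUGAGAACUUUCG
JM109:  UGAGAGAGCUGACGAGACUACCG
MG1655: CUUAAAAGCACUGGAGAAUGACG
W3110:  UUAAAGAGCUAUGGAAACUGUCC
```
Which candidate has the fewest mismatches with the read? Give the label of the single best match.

W3110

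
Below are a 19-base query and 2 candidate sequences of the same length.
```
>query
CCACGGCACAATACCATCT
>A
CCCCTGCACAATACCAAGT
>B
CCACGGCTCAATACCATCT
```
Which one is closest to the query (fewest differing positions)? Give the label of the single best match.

B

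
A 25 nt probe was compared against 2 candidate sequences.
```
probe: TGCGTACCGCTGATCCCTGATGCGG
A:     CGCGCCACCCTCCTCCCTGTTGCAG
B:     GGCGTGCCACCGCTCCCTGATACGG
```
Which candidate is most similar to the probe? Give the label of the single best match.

Hamming distances to probe — A: 9; B: 6.
Smallest is B with 6 mismatches.

B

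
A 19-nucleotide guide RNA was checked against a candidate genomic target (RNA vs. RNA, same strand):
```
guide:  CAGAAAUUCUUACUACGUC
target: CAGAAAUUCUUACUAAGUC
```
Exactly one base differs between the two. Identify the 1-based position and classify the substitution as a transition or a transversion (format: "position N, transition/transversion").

Position 16 changes C→A. C is a pyrimidine and A is a purine, so this is a transversion.

position 16, transversion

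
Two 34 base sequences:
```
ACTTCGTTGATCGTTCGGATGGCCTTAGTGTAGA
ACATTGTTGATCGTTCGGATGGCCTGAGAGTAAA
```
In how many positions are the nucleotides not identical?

Mismatches (1-based): position 3: T→A; position 5: C→T; position 26: T→G; position 29: T→A; position 33: G→A.

5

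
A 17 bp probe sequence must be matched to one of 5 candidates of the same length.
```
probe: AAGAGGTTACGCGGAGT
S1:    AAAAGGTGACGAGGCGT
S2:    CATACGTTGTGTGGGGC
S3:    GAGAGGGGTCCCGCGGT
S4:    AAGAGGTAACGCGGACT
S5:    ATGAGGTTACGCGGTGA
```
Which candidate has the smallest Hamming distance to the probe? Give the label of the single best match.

S4

Hamming distances to probe — S1: 4; S2: 8; S3: 7; S4: 2; S5: 3.
Smallest is S4 with 2 mismatches.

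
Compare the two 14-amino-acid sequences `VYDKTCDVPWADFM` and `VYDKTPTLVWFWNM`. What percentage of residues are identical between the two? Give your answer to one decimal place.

50.0%

7 positions differ (6, 7, 8, 9, 11, 12, 13), so 7 of 14 match: 7/14 = 50%.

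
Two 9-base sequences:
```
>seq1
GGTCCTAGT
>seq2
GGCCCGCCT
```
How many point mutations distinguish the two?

4

Comparing position by position, 4 positions differ: 3 (T/C), 6 (T/G), 7 (A/C), 8 (G/C).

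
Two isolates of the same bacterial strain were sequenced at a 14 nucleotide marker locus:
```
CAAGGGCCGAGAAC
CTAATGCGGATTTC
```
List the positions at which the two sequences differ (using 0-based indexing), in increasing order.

Scanning 0-based: 1: A/T; 3: G/A; 4: G/T; 7: C/G; 10: G/T; 11: A/T; 12: A/T.

1, 3, 4, 7, 10, 11, 12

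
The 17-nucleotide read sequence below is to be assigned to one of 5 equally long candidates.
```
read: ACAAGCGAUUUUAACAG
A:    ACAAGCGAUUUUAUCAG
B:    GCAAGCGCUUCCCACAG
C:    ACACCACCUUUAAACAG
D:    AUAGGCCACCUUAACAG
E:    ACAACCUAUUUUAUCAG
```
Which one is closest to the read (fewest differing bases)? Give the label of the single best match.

A

A differs at 1 base; B differs at 5 bases; C differs at 6 bases; D differs at 5 bases; E differs at 3 bases. The closest is A.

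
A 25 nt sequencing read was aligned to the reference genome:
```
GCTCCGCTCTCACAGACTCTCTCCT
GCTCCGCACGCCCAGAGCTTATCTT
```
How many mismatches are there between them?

The sequences differ at sites 8, 10, 12, 17, 18, 19, 21, 24 (1-based) — 8 in total.

8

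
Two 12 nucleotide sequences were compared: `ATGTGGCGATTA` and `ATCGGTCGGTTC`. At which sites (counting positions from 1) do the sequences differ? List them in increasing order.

Scanning 1-based: 3: G/C; 4: T/G; 6: G/T; 9: A/G; 12: A/C.

3, 4, 6, 9, 12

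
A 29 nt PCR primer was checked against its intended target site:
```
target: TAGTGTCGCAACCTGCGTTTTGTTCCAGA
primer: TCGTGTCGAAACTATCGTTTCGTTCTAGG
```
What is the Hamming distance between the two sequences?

The sequences differ at positions 2, 9, 13, 14, 15, 21, 26, 29 (1-based) — 8 in total.

8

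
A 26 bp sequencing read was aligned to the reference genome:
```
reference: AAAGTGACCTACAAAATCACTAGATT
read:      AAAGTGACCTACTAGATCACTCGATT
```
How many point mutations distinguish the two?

Comparing position by position, 3 sites differ: 13 (A/T), 15 (A/G), 22 (A/C).

3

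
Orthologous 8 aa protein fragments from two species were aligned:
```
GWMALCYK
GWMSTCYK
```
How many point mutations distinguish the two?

2

The sequences differ at positions 4, 5 (1-based) — 2 in total.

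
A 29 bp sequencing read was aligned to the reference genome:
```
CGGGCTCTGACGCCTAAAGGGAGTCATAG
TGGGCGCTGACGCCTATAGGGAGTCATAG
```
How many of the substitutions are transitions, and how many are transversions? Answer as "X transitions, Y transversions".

1 transition, 2 transversions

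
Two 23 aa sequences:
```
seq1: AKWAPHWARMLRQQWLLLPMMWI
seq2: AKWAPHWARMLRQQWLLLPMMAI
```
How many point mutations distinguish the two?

1

Comparing position by position, 1 position differs: 22 (W/A).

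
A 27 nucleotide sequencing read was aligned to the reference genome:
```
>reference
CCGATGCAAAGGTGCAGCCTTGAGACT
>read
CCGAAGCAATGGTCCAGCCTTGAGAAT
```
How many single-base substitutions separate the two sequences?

The sequences differ at bases 5, 10, 14, 26 (1-based) — 4 in total.

4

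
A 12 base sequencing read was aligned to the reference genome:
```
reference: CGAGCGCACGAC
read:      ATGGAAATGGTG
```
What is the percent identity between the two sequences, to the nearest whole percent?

10 positions differ (1, 2, 3, 5, 6, 7, 8, 9, 11, 12), so 2 of 12 match: 2/12 = 16.67%.

17%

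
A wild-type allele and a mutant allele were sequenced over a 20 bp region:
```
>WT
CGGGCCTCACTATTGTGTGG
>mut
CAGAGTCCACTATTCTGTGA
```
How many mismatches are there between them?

Mismatches (1-based): position 2: G→A; position 4: G→A; position 5: C→G; position 6: C→T; position 7: T→C; position 15: G→C; position 20: G→A.

7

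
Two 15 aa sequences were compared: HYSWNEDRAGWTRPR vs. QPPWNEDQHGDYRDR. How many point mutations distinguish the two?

8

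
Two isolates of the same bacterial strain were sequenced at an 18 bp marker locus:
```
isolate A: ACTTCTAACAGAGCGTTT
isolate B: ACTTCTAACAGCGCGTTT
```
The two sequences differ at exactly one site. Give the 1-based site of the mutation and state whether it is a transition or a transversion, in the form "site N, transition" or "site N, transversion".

site 12, transversion

Site 12 changes A→C. A is a purine and C is a pyrimidine, so this is a transversion.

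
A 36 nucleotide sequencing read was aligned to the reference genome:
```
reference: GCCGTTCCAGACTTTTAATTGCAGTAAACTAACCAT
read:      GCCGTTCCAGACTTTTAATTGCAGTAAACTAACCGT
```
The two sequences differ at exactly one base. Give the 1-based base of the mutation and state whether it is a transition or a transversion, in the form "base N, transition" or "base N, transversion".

The sequences differ only at base 35: A→G (purine→purine), a transition.

base 35, transition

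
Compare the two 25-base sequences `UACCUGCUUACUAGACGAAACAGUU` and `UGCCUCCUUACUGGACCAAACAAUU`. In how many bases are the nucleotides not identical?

Comparing position by position, 5 bases differ: 2 (A/G), 6 (G/C), 13 (A/G), 17 (G/C), 23 (G/A).

5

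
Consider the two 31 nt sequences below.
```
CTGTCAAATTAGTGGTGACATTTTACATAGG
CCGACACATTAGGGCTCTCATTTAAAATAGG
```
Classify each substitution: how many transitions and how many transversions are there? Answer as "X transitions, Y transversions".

1 transition, 8 transversions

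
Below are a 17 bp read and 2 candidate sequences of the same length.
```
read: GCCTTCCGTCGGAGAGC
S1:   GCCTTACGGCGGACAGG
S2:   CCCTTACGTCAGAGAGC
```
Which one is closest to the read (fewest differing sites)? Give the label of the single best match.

Hamming distances to read — S1: 4; S2: 3.
Smallest is S2 with 3 mismatches.

S2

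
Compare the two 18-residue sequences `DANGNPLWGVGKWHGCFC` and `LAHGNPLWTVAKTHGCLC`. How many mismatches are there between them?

6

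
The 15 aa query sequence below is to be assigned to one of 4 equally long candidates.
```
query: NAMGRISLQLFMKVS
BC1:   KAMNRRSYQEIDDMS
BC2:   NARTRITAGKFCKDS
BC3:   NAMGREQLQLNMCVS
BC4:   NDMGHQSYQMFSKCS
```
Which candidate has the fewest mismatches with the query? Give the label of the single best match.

BC3

BC1 differs at 9 positions; BC2 differs at 8 positions; BC3 differs at 4 positions; BC4 differs at 7 positions. The closest is BC3.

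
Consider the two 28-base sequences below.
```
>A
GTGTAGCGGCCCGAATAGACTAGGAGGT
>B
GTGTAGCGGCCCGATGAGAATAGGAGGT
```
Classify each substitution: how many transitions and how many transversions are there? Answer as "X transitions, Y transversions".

0 transitions, 3 transversions

Transitions (purine↔purine or pyrimidine↔pyrimidine): none.
Transversions (purine↔pyrimidine): 15 A→T, 16 T→G, 20 C→A.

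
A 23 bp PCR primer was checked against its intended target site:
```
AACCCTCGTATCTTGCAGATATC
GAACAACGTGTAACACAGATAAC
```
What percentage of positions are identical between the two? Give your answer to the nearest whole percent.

57%

10 positions differ (1, 3, 5, 6, 10, 12, 13, 14, 15, 22), so 13 of 23 match: 13/23 = 56.52%.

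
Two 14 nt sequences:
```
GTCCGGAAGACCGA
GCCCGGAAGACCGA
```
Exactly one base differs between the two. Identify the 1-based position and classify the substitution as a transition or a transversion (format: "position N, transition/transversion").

position 2, transition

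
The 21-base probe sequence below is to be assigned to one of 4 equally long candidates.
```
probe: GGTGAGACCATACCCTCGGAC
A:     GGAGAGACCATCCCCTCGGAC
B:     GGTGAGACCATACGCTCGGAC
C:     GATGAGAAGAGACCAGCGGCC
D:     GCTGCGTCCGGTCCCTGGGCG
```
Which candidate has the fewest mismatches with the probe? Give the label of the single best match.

B

Hamming distances to probe — A: 2; B: 1; C: 7; D: 9.
Smallest is B with 1 mismatch.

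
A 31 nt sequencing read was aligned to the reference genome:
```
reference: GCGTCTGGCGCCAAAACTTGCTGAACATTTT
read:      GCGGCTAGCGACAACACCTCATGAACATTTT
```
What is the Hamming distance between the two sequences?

7

Comparing position by position, 7 bases differ: 4 (T/G), 7 (G/A), 11 (C/A), 15 (A/C), 18 (T/C), 20 (G/C), 21 (C/A).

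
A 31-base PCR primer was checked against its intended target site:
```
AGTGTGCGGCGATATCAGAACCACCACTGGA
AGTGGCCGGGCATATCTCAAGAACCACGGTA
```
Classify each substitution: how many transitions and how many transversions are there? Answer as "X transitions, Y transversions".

Transitions (purine↔purine or pyrimidine↔pyrimidine): none.
Transversions (purine↔pyrimidine): 5 T→G, 6 G→C, 10 C→G, 11 G→C, 17 A→T, 18 G→C, 21 C→G, 22 C→A, 28 T→G, 30 G→T.

0 transitions, 10 transversions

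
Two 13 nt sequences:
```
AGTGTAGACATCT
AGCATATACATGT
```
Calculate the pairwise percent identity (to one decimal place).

Mismatches at positions 3, 4, 7, 12 (1-based): 4 of 13.
Identical positions: 9/13 = 69.23% → 69.2%.

69.2%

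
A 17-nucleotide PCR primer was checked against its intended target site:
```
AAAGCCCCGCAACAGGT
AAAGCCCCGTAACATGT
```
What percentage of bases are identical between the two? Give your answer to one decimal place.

2 positions differ (10, 15), so 15 of 17 match: 15/17 = 88.24%.

88.2%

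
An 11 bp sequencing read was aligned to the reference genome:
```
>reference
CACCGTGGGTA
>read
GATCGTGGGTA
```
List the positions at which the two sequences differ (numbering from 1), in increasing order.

1, 3

Differences at position 1 (C→G), position 3 (C→T).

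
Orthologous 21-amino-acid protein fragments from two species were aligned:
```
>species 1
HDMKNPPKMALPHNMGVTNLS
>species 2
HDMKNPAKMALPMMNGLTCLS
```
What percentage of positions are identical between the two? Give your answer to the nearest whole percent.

71%

6 positions differ (7, 13, 14, 15, 17, 19), so 15 of 21 match: 15/21 = 71.43%.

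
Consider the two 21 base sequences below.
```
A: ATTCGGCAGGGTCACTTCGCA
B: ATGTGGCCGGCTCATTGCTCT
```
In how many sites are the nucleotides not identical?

8

The sequences differ at sites 3, 4, 8, 11, 15, 17, 19, 21 (1-based) — 8 in total.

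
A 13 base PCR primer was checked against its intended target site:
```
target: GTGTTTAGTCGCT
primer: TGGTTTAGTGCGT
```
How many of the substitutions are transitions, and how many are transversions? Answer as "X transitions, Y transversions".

Transitions (purine↔purine or pyrimidine↔pyrimidine): none.
Transversions (purine↔pyrimidine): 1 G→T, 2 T→G, 10 C→G, 11 G→C, 12 C→G.

0 transitions, 5 transversions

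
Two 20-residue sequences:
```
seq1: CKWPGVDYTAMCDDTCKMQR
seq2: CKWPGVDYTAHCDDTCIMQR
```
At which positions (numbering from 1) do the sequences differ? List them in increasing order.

Scanning 1-based: 11: M/H; 17: K/I.

11, 17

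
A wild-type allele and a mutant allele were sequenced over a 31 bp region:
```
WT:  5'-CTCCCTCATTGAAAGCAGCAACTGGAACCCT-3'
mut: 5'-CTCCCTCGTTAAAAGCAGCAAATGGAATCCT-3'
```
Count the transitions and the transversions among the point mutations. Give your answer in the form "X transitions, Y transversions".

3 transitions, 1 transversion

Transitions (purine↔purine or pyrimidine↔pyrimidine): 8 A→G, 11 G→A, 28 C→T.
Transversions (purine↔pyrimidine): 22 C→A.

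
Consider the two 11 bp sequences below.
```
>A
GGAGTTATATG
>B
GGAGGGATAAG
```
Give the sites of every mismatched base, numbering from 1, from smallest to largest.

Scanning 1-based: 5: T/G; 6: T/G; 10: T/A.

5, 6, 10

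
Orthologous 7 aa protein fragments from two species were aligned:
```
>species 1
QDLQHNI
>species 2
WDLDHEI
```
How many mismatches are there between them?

The sequences differ at positions 1, 4, 6 (1-based) — 3 in total.

3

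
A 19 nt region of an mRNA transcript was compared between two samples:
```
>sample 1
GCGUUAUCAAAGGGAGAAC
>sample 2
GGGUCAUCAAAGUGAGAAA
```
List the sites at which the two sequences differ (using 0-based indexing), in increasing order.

Scanning 0-based: 1: C/G; 4: U/C; 12: G/U; 18: C/A.

1, 4, 12, 18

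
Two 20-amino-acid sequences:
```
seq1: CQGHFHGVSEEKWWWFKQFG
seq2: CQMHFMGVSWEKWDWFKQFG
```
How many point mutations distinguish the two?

Comparing position by position, 4 residues differ: 3 (G/M), 6 (H/M), 10 (E/W), 14 (W/D).

4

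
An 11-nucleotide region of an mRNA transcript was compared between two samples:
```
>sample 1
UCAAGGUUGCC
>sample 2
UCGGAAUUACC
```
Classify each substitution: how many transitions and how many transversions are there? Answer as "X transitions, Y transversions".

5 transitions, 0 transversions

Transitions (purine↔purine or pyrimidine↔pyrimidine): 3 A→G, 4 A→G, 5 G→A, 6 G→A, 9 G→A.
Transversions (purine↔pyrimidine): none.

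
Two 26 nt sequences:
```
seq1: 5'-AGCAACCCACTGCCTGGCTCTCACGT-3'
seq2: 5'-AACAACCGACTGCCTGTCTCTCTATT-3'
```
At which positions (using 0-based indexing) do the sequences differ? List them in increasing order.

1, 7, 16, 22, 23, 24

Differences at position 1 (G→A), position 7 (C→G), position 16 (G→T), position 22 (A→T), position 23 (C→A), position 24 (G→T).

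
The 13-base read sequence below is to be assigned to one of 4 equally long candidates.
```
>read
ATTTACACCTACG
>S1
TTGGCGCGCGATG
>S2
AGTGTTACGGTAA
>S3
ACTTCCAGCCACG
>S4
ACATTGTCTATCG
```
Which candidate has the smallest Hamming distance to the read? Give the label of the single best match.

Hamming distances to read — S1: 9; S2: 9; S3: 4; S4: 8.
Smallest is S3 with 4 mismatches.

S3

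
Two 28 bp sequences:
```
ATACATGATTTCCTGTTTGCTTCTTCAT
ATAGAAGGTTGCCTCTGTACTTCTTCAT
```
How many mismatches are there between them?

7

Comparing position by position, 7 sites differ: 4 (C/G), 6 (T/A), 8 (A/G), 11 (T/G), 15 (G/C), 17 (T/G), 19 (G/A).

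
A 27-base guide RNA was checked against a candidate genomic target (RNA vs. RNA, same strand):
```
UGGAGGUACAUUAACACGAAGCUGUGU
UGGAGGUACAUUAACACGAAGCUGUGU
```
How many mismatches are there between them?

The two sequences are identical at every position.

0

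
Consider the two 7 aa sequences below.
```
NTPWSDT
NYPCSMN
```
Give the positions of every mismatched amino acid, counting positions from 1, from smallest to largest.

Scanning 1-based: 2: T/Y; 4: W/C; 6: D/M; 7: T/N.

2, 4, 6, 7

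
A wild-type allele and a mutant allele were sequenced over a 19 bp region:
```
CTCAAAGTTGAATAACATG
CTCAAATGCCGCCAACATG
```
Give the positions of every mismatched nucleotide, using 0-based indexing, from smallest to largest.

Scanning 0-based: 6: G/T; 7: T/G; 8: T/C; 9: G/C; 10: A/G; 11: A/C; 12: T/C.

6, 7, 8, 9, 10, 11, 12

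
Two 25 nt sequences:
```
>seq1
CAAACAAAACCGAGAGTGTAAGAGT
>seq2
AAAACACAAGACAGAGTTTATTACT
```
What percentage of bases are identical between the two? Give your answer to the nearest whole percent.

9 positions differ (1, 7, 10, 11, 12, 18, 21, 22, 24), so 16 of 25 match: 16/25 = 64%.

64%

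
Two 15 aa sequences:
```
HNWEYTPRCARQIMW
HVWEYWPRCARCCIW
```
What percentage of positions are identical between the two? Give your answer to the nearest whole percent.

Mismatches at positions 2, 6, 12, 13, 14 (1-based): 5 of 15.
Identical positions: 10/15 = 66.67% → 67%.

67%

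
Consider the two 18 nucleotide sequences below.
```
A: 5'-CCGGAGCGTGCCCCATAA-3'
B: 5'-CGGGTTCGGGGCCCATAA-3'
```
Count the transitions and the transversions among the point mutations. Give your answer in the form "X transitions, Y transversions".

0 transitions, 5 transversions

Transitions (purine↔purine or pyrimidine↔pyrimidine): none.
Transversions (purine↔pyrimidine): 2 C→G, 5 A→T, 6 G→T, 9 T→G, 11 C→G.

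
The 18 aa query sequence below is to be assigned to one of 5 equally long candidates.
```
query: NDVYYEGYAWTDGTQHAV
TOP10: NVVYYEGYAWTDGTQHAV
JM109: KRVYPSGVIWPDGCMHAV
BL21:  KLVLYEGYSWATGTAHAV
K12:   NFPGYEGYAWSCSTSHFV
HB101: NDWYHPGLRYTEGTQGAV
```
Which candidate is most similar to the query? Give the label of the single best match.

Hamming distances to query — TOP10: 1; JM109: 9; BL21: 7; K12: 8; HB101: 8.
Smallest is TOP10 with 1 mismatch.

TOP10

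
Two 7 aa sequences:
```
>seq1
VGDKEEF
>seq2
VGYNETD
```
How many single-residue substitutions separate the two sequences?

Comparing position by position, 4 residues differ: 3 (D/Y), 4 (K/N), 6 (E/T), 7 (F/D).

4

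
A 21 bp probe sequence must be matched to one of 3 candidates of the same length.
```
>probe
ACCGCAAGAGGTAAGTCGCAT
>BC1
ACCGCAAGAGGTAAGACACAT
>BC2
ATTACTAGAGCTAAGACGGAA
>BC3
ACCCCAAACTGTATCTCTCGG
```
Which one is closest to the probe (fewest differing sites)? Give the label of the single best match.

BC1

Hamming distances to probe — BC1: 2; BC2: 8; BC3: 9.
Smallest is BC1 with 2 mismatches.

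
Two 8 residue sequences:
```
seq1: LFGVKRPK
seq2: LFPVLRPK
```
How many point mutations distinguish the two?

Mismatches (1-based): position 3: G→P; position 5: K→L.

2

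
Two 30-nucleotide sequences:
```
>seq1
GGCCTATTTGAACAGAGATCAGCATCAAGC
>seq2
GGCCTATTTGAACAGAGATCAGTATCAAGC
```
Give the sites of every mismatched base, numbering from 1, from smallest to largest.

Scanning 1-based: 23: C/T.

23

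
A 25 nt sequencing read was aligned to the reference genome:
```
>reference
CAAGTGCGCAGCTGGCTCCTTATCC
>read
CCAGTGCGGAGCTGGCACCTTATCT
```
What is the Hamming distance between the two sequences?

4

Comparing position by position, 4 bases differ: 2 (A/C), 9 (C/G), 17 (T/A), 25 (C/T).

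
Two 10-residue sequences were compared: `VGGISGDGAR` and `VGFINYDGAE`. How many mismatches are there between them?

4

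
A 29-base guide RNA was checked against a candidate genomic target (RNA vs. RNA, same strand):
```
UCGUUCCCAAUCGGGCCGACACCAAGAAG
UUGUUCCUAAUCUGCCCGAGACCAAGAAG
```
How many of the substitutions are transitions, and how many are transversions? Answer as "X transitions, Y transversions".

2 transitions, 3 transversions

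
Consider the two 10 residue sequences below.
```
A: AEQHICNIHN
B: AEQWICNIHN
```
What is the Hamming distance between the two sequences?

Comparing position by position, 1 residue differs: 4 (H/W).

1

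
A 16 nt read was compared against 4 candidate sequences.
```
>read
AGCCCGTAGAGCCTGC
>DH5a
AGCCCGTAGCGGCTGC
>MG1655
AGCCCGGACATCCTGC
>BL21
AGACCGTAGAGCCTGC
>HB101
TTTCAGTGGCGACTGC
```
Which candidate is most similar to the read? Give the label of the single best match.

BL21

DH5a differs at 2 positions; MG1655 differs at 3 positions; BL21 differs at 1 position; HB101 differs at 7 positions. The closest is BL21.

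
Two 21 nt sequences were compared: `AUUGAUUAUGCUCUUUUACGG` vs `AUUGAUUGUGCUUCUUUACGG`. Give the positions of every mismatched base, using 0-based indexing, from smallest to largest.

Differences at position 7 (A→G), position 12 (C→U), position 13 (U→C).

7, 12, 13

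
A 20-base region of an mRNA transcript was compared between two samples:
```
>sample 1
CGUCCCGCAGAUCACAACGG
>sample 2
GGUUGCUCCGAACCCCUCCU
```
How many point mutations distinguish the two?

Comparing position by position, 11 bases differ: 1 (C/G), 4 (C/U), 5 (C/G), 7 (G/U), 9 (A/C), 12 (U/A), 14 (A/C), 16 (A/C), 17 (A/U), 19 (G/C), 20 (G/U).

11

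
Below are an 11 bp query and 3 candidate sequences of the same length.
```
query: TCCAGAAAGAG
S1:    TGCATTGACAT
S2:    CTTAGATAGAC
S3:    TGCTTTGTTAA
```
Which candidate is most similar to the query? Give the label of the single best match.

S2

Hamming distances to query — S1: 6; S2: 5; S3: 8.
Smallest is S2 with 5 mismatches.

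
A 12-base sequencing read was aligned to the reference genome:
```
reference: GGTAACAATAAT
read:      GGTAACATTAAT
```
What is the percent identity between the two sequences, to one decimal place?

91.7%

Mismatch at position 8 (1-based): 1 of 12.
Identical positions: 11/12 = 91.67% → 91.7%.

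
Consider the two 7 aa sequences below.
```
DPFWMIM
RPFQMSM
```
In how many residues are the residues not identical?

Comparing position by position, 3 residues differ: 1 (D/R), 4 (W/Q), 6 (I/S).

3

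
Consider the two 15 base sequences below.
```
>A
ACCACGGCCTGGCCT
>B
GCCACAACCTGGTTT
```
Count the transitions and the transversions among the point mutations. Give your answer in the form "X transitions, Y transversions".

5 transitions, 0 transversions

Mismatches (1-based):
position 1: A→G (purine→purine, transition)
position 6: G→A (purine→purine, transition)
position 7: G→A (purine→purine, transition)
position 13: C→T (pyrimidine→pyrimidine, transition)
position 14: C→T (pyrimidine→pyrimidine, transition)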